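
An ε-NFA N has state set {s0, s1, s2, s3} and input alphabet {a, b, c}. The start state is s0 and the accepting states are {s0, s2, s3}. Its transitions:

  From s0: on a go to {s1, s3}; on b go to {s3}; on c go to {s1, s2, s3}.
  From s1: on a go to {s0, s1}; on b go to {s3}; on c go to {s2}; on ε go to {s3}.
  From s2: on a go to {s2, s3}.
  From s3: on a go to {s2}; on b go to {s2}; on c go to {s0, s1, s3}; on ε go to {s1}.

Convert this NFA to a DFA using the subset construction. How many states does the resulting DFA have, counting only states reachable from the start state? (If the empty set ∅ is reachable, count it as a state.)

Start state of the DFA: {s0} (ε-closure of the NFA start).
{s0} --a--> {s1, s3}  [new]
{s0} --b--> {s1, s3}  [seen]
{s0} --c--> {s1, s2, s3}  [new]
{s1, s3} --a--> {s0, s1, s2, s3}  [new]
{s1, s3} --b--> {s1, s2, s3}  [seen]
{s1, s3} --c--> {s0, s1, s2, s3}  [seen]
{s1, s2, s3} --a--> {s0, s1, s2, s3}  [seen]
{s1, s2, s3} --b--> {s1, s2, s3}  [seen]
{s1, s2, s3} --c--> {s0, s1, s2, s3}  [seen]
{s0, s1, s2, s3} --a--> {s0, s1, s2, s3}  [seen]
{s0, s1, s2, s3} --b--> {s1, s2, s3}  [seen]
{s0, s1, s2, s3} --c--> {s0, s1, s2, s3}  [seen]
Reachable DFA states: {s0}, {s1, s3}, {s1, s2, s3}, {s0, s1, s2, s3}.

4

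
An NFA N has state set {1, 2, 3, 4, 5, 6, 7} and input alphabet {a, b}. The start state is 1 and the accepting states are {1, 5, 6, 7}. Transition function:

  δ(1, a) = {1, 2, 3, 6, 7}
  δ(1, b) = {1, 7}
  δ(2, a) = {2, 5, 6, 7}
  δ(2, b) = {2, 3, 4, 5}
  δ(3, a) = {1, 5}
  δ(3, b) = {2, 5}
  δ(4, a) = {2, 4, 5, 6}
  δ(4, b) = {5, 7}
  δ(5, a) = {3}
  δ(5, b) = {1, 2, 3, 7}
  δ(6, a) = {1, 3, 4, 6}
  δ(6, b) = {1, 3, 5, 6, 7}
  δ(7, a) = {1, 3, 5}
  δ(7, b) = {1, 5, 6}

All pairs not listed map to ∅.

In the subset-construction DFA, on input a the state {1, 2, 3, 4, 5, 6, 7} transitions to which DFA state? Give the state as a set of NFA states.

δ(1,a) = {1, 2, 3, 6, 7}; δ(2,a) = {2, 5, 6, 7}; δ(3,a) = {1, 5}; δ(4,a) = {2, 4, 5, 6}; δ(5,a) = {3}; δ(6,a) = {1, 3, 4, 6}; δ(7,a) = {1, 3, 5}.
Union: {1, 2, 3, 4, 5, 6, 7}.

{1, 2, 3, 4, 5, 6, 7}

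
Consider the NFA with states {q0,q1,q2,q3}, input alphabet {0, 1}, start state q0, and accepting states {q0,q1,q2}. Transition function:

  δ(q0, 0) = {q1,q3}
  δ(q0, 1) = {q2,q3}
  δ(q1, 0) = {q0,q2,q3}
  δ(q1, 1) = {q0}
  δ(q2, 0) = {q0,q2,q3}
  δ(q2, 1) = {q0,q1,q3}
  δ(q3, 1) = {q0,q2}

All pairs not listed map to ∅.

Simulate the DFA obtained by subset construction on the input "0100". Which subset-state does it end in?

Start: {q0}.
δ(q0,0) = {q1,q3}.
Union: {q1,q3}.
After 0: {q1,q3}.
δ(q1,1) = {q0}; δ(q3,1) = {q0,q2}.
Union: {q0,q2}.
After 1: {q0,q2}.
δ(q0,0) = {q1,q3}; δ(q2,0) = {q0,q2,q3}.
Union: {q0,q1,q2,q3}.
After 0: {q0,q1,q2,q3}.
δ(q0,0) = {q1,q3}; δ(q1,0) = {q0,q2,q3}; δ(q2,0) = {q0,q2,q3}; δ(q3,0) = ∅.
Union: {q0,q1,q2,q3}.
After 0: {q0,q1,q2,q3}.

{q0,q1,q2,q3}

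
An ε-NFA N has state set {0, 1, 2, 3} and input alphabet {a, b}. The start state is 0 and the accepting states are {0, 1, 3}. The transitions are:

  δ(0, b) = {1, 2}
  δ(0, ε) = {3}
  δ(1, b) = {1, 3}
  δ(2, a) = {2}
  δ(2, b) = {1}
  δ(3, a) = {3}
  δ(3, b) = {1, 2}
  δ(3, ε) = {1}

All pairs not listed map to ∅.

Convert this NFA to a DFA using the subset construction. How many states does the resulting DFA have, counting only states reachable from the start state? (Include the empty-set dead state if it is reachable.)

Start state of the DFA: {0, 1, 3} (ε-closure of the NFA start).
{0, 1, 3} --a--> {1, 3}  [new]
{0, 1, 3} --b--> {1, 2, 3}  [new]
{1, 3} --a--> {1, 3}  [seen]
{1, 3} --b--> {1, 2, 3}  [seen]
{1, 2, 3} --a--> {1, 2, 3}  [seen]
{1, 2, 3} --b--> {1, 2, 3}  [seen]
Reachable DFA states: {0, 1, 3}, {1, 3}, {1, 2, 3}.

3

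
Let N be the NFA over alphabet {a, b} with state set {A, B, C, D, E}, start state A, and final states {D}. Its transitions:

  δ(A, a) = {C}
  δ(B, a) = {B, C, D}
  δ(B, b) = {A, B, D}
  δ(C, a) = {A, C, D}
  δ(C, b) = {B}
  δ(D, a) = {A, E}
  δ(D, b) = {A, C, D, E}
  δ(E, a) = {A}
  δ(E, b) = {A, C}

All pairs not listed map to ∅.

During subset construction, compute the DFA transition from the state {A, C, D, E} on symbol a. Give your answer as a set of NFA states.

δ(A,a) = {C}; δ(C,a) = {A, C, D}; δ(D,a) = {A, E}; δ(E,a) = {A}.
Union: {A, C, D, E}.

{A, C, D, E}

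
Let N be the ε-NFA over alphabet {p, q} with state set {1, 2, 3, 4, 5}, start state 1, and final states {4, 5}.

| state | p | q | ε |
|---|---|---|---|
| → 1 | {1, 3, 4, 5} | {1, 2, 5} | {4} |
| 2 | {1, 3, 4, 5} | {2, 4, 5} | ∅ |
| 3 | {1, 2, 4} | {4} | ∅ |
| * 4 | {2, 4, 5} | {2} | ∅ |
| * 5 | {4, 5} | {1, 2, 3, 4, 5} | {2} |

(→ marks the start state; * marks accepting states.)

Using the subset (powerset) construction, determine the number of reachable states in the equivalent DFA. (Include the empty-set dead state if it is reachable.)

Start state of the DFA: {1, 4} (ε-closure of the NFA start).
{1, 4} --p--> {1, 2, 3, 4, 5}  [new]
{1, 4} --q--> {1, 2, 4, 5}  [new]
{1, 2, 3, 4, 5} --p--> {1, 2, 3, 4, 5}  [seen]
{1, 2, 3, 4, 5} --q--> {1, 2, 3, 4, 5}  [seen]
{1, 2, 4, 5} --p--> {1, 2, 3, 4, 5}  [seen]
{1, 2, 4, 5} --q--> {1, 2, 3, 4, 5}  [seen]
Reachable DFA states: {1, 4}, {1, 2, 3, 4, 5}, {1, 2, 4, 5}.

3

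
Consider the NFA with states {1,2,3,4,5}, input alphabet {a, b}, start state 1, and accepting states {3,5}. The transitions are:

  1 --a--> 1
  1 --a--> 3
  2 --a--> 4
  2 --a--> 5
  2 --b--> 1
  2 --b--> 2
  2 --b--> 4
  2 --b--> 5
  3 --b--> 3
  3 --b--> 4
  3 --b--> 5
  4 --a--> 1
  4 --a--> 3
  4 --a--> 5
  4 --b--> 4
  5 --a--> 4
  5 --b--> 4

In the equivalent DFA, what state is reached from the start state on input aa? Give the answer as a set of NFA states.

Start: {1}.
δ(1,a) = {1,3}.
Union: {1,3}.
After a: {1,3}.
δ(1,a) = {1,3}; δ(3,a) = ∅.
Union: {1,3}.
After a: {1,3}.

{1,3}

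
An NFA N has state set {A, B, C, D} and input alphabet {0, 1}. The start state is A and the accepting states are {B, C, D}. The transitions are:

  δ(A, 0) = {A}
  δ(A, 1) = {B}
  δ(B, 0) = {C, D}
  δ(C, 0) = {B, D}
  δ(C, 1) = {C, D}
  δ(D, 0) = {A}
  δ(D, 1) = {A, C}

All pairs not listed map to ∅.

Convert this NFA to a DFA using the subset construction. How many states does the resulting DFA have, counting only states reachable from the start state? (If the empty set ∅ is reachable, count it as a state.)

9

Start state of the DFA: {A}.
{A} --0--> {A}  [seen]
{A} --1--> {B}  [new]
{B} --0--> {C, D}  [new]
{B} --1--> ∅  [new]
{C, D} --0--> {A, B, D}  [new]
{C, D} --1--> {A, C, D}  [new]
∅ --0--> ∅  [seen]
∅ --1--> ∅  [seen]
{A, B, D} --0--> {A, C, D}  [seen]
{A, B, D} --1--> {A, B, C}  [new]
{A, C, D} --0--> {A, B, D}  [seen]
{A, C, D} --1--> {A, B, C, D}  [new]
{A, B, C} --0--> {A, B, C, D}  [seen]
{A, B, C} --1--> {B, C, D}  [new]
{A, B, C, D} --0--> {A, B, C, D}  [seen]
{A, B, C, D} --1--> {A, B, C, D}  [seen]
{B, C, D} --0--> {A, B, C, D}  [seen]
{B, C, D} --1--> {A, C, D}  [seen]
Reachable DFA states: {A}, {B}, {C, D}, ∅, {A, B, D}, {A, C, D}, {A, B, C}, {A, B, C, D}, {B, C, D}.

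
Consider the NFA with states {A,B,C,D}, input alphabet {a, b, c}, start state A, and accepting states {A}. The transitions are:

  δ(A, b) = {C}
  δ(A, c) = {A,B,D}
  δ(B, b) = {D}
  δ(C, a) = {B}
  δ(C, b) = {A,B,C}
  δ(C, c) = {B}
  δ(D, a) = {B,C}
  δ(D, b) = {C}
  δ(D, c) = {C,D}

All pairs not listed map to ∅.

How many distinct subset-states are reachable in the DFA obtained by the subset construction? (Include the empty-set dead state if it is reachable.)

11

Start state of the DFA: {A}.
{A} --a--> ∅  [new]
{A} --b--> {C}  [new]
{A} --c--> {A,B,D}  [new]
∅ --a--> ∅  [seen]
∅ --b--> ∅  [seen]
∅ --c--> ∅  [seen]
{C} --a--> {B}  [new]
{C} --b--> {A,B,C}  [new]
{C} --c--> {B}  [seen]
{A,B,D} --a--> {B,C}  [new]
{A,B,D} --b--> {C,D}  [new]
{A,B,D} --c--> {A,B,C,D}  [new]
{B} --a--> ∅  [seen]
{B} --b--> {D}  [new]
{B} --c--> ∅  [seen]
{A,B,C} --a--> {B}  [seen]
{A,B,C} --b--> {A,B,C,D}  [seen]
{A,B,C} --c--> {A,B,D}  [seen]
{B,C} --a--> {B}  [seen]
{B,C} --b--> {A,B,C,D}  [seen]
{B,C} --c--> {B}  [seen]
{C,D} --a--> {B,C}  [seen]
{C,D} --b--> {A,B,C}  [seen]
{C,D} --c--> {B,C,D}  [new]
{A,B,C,D} --a--> {B,C}  [seen]
{A,B,C,D} --b--> {A,B,C,D}  [seen]
{A,B,C,D} --c--> {A,B,C,D}  [seen]
{D} --a--> {B,C}  [seen]
{D} --b--> {C}  [seen]
{D} --c--> {C,D}  [seen]
{B,C,D} --a--> {B,C}  [seen]
{B,C,D} --b--> {A,B,C,D}  [seen]
{B,C,D} --c--> {B,C,D}  [seen]
Reachable DFA states: {A}, ∅, {C}, {A,B,D}, {B}, {A,B,C}, {B,C}, {C,D}, {A,B,C,D}, {D}, {B,C,D}.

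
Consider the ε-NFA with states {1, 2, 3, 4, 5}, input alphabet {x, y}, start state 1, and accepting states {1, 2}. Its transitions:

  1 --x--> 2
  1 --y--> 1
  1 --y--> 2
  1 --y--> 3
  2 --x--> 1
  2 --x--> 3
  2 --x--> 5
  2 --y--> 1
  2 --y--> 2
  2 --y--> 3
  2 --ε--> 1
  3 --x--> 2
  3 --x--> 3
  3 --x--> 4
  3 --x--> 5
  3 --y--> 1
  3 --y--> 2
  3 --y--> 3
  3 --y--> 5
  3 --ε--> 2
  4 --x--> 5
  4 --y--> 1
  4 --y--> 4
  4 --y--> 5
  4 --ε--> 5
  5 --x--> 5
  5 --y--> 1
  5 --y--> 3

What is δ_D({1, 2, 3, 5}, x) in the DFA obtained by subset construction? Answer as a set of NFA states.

δ(1,x) = {2}; δ(2,x) = {1, 3, 5}; δ(3,x) = {2, 3, 4, 5}; δ(5,x) = {5}.
Union: {1, 2, 3, 4, 5}.

{1, 2, 3, 4, 5}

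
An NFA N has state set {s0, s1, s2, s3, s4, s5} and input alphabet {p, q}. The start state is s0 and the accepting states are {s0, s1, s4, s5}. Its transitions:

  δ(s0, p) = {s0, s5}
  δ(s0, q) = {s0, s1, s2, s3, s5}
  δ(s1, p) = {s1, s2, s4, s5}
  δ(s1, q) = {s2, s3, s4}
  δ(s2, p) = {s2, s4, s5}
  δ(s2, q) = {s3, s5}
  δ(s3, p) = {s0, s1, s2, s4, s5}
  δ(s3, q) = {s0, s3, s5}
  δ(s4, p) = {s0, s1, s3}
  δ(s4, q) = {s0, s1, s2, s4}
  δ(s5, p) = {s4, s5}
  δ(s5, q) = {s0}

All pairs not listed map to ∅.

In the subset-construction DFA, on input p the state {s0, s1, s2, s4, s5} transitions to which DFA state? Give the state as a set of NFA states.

δ(s0,p) = {s0, s5}; δ(s1,p) = {s1, s2, s4, s5}; δ(s2,p) = {s2, s4, s5}; δ(s4,p) = {s0, s1, s3}; δ(s5,p) = {s4, s5}.
Union: {s0, s1, s2, s3, s4, s5}.

{s0, s1, s2, s3, s4, s5}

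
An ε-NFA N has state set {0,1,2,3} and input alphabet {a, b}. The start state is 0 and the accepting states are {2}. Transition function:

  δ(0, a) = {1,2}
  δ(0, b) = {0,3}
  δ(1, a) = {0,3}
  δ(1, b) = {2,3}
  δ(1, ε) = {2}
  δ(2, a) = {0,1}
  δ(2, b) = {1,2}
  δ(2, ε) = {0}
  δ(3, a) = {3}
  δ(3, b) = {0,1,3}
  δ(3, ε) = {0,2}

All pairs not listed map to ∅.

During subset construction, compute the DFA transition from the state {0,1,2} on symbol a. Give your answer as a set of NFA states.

{0,1,2,3}

δ(0,a) = {1,2}; δ(1,a) = {0,3}; δ(2,a) = {0,1}.
Union: {0,1,2,3}.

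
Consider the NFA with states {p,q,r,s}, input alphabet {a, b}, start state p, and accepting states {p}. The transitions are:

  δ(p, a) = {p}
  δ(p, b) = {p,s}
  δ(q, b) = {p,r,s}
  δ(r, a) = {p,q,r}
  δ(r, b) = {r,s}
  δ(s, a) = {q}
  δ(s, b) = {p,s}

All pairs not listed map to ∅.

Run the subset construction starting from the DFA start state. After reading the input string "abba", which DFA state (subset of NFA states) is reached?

Start: {p}.
δ(p,a) = {p}.
Union: {p}.
After a: {p}.
δ(p,b) = {p,s}.
Union: {p,s}.
After b: {p,s}.
δ(p,b) = {p,s}; δ(s,b) = {p,s}.
Union: {p,s}.
After b: {p,s}.
δ(p,a) = {p}; δ(s,a) = {q}.
Union: {p,q}.
After a: {p,q}.

{p,q}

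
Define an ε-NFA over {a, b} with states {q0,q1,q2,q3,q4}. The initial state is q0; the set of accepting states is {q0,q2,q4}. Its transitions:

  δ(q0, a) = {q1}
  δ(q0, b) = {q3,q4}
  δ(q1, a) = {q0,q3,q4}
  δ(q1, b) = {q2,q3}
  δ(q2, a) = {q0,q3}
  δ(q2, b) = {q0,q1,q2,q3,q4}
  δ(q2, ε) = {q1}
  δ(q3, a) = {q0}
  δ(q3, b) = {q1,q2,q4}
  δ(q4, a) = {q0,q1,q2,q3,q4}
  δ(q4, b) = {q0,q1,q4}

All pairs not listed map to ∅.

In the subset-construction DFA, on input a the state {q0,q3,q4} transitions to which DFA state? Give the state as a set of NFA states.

{q0,q1,q2,q3,q4}

δ(q0,a) = {q1}; δ(q3,a) = {q0}; δ(q4,a) = {q0,q1,q2,q3,q4}.
Union: {q0,q1,q2,q3,q4}.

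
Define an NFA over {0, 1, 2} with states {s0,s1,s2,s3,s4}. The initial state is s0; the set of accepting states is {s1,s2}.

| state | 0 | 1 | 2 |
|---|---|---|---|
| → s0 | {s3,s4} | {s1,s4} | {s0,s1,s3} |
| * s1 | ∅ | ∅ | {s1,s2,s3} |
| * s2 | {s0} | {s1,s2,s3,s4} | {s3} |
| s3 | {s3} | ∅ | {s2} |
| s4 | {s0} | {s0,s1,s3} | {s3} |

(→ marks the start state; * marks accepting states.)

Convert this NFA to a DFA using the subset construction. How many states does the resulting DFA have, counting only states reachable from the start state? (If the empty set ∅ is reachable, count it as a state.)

Start state of the DFA: {s0}.
{s0} --0--> {s3,s4}  [new]
{s0} --1--> {s1,s4}  [new]
{s0} --2--> {s0,s1,s3}  [new]
{s3,s4} --0--> {s0,s3}  [new]
{s3,s4} --1--> {s0,s1,s3}  [seen]
{s3,s4} --2--> {s2,s3}  [new]
{s1,s4} --0--> {s0}  [seen]
{s1,s4} --1--> {s0,s1,s3}  [seen]
{s1,s4} --2--> {s1,s2,s3}  [new]
{s0,s1,s3} --0--> {s3,s4}  [seen]
{s0,s1,s3} --1--> {s1,s4}  [seen]
{s0,s1,s3} --2--> {s0,s1,s2,s3}  [new]
{s0,s3} --0--> {s3,s4}  [seen]
{s0,s3} --1--> {s1,s4}  [seen]
{s0,s3} --2--> {s0,s1,s2,s3}  [seen]
{s2,s3} --0--> {s0,s3}  [seen]
{s2,s3} --1--> {s1,s2,s3,s4}  [new]
{s2,s3} --2--> {s2,s3}  [seen]
{s1,s2,s3} --0--> {s0,s3}  [seen]
{s1,s2,s3} --1--> {s1,s2,s3,s4}  [seen]
{s1,s2,s3} --2--> {s1,s2,s3}  [seen]
{s0,s1,s2,s3} --0--> {s0,s3,s4}  [new]
{s0,s1,s2,s3} --1--> {s1,s2,s3,s4}  [seen]
{s0,s1,s2,s3} --2--> {s0,s1,s2,s3}  [seen]
{s1,s2,s3,s4} --0--> {s0,s3}  [seen]
{s1,s2,s3,s4} --1--> {s0,s1,s2,s3,s4}  [new]
{s1,s2,s3,s4} --2--> {s1,s2,s3}  [seen]
{s0,s3,s4} --0--> {s0,s3,s4}  [seen]
{s0,s3,s4} --1--> {s0,s1,s3,s4}  [new]
{s0,s3,s4} --2--> {s0,s1,s2,s3}  [seen]
{s0,s1,s2,s3,s4} --0--> {s0,s3,s4}  [seen]
{s0,s1,s2,s3,s4} --1--> {s0,s1,s2,s3,s4}  [seen]
{s0,s1,s2,s3,s4} --2--> {s0,s1,s2,s3}  [seen]
{s0,s1,s3,s4} --0--> {s0,s3,s4}  [seen]
{s0,s1,s3,s4} --1--> {s0,s1,s3,s4}  [seen]
{s0,s1,s3,s4} --2--> {s0,s1,s2,s3}  [seen]
Reachable DFA states: {s0}, {s3,s4}, {s1,s4}, {s0,s1,s3}, {s0,s3}, {s2,s3}, {s1,s2,s3}, {s0,s1,s2,s3}, {s1,s2,s3,s4}, {s0,s3,s4}, {s0,s1,s2,s3,s4}, {s0,s1,s3,s4}.

12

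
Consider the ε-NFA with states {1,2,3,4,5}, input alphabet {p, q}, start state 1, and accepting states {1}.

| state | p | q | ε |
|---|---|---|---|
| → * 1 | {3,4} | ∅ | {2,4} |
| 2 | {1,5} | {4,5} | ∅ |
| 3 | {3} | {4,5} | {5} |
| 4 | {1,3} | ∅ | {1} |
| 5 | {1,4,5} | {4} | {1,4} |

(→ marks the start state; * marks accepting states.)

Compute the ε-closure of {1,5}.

{1,2,4,5}

Begin with {1,5}.
1 →ε {2,4}; add 2, 4.
ε-closure = {1,2,4,5}.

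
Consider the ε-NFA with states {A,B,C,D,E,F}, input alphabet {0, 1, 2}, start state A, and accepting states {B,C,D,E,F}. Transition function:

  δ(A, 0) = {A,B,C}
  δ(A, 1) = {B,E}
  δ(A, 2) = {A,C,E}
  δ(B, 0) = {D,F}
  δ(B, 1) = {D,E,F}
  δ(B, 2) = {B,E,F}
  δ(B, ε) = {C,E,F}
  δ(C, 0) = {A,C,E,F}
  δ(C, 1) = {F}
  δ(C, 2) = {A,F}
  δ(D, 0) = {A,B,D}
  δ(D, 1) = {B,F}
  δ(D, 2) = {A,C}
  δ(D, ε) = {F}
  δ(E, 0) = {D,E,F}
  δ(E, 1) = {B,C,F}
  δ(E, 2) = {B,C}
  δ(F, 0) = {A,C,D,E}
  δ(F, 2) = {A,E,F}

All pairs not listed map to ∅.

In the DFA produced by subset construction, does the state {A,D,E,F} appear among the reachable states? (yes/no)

no

Start state of the DFA: {A} (ε-closure of the NFA start).
{A} --0--> {A,B,C,E,F}  [new]
{A} --1--> {B,C,E,F}  [new]
{A} --2--> {A,C,E}  [new]
{A,B,C,E,F} --0--> {A,B,C,D,E,F}  [new]
{A,B,C,E,F} --1--> {B,C,D,E,F}  [new]
{A,B,C,E,F} --2--> {A,B,C,E,F}  [seen]
{B,C,E,F} --0--> {A,C,D,E,F}  [new]
{B,C,E,F} --1--> {B,C,D,E,F}  [seen]
{B,C,E,F} --2--> {A,B,C,E,F}  [seen]
{A,C,E} --0--> {A,B,C,D,E,F}  [seen]
{A,C,E} --1--> {B,C,E,F}  [seen]
{A,C,E} --2--> {A,B,C,E,F}  [seen]
{A,B,C,D,E,F} --0--> {A,B,C,D,E,F}  [seen]
{A,B,C,D,E,F} --1--> {B,C,D,E,F}  [seen]
{A,B,C,D,E,F} --2--> {A,B,C,E,F}  [seen]
{B,C,D,E,F} --0--> {A,B,C,D,E,F}  [seen]
{B,C,D,E,F} --1--> {B,C,D,E,F}  [seen]
{B,C,D,E,F} --2--> {A,B,C,E,F}  [seen]
{A,C,D,E,F} --0--> {A,B,C,D,E,F}  [seen]
{A,C,D,E,F} --1--> {B,C,E,F}  [seen]
{A,C,D,E,F} --2--> {A,B,C,E,F}  [seen]
Reachable DFA states: {A}, {A,B,C,E,F}, {B,C,E,F}, {A,C,E}, {A,B,C,D,E,F}, {B,C,D,E,F}, {A,C,D,E,F}.
{A,D,E,F} is not among them.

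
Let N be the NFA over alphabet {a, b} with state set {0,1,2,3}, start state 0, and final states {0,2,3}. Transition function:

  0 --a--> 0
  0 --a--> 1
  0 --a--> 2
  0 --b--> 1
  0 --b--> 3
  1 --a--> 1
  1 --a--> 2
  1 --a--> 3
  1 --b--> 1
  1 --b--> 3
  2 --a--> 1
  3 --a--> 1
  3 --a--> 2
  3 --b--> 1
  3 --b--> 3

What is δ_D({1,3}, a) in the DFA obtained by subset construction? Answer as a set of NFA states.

{1,2,3}

δ(1,a) = {1,2,3}; δ(3,a) = {1,2}.
Union: {1,2,3}.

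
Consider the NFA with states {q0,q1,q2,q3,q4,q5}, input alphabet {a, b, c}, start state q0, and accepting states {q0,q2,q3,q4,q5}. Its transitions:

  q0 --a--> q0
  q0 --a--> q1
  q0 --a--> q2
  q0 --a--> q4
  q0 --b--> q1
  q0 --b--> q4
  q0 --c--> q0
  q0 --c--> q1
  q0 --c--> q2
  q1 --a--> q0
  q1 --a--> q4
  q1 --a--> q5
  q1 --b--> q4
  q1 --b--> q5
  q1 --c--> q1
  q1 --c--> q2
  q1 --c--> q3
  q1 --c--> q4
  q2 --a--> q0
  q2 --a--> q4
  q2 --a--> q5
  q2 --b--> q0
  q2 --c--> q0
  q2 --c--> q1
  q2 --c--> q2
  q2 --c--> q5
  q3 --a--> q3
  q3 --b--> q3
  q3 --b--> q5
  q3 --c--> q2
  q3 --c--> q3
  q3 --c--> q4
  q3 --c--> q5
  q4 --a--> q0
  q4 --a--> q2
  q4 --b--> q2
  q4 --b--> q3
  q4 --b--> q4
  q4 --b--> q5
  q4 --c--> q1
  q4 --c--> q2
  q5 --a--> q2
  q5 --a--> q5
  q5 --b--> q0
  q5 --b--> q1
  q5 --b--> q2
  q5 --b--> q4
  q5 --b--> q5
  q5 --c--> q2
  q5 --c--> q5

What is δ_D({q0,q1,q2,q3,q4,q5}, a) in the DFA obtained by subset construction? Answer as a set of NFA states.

δ(q0,a) = {q0,q1,q2,q4}; δ(q1,a) = {q0,q4,q5}; δ(q2,a) = {q0,q4,q5}; δ(q3,a) = {q3}; δ(q4,a) = {q0,q2}; δ(q5,a) = {q2,q5}.
Union: {q0,q1,q2,q3,q4,q5}.

{q0,q1,q2,q3,q4,q5}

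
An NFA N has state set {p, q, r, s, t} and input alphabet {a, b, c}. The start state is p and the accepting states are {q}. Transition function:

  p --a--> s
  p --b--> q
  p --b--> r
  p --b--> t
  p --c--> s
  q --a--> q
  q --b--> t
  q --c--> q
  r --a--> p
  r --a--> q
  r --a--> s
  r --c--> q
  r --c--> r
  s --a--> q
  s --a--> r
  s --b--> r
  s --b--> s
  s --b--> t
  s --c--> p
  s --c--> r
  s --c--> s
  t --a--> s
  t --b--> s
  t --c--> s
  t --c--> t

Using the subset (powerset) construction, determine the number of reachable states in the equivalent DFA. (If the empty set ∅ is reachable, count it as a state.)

Start state of the DFA: {p}.
{p} --a--> {s}  [new]
{p} --b--> {q, r, t}  [new]
{p} --c--> {s}  [seen]
{s} --a--> {q, r}  [new]
{s} --b--> {r, s, t}  [new]
{s} --c--> {p, r, s}  [new]
{q, r, t} --a--> {p, q, s}  [new]
{q, r, t} --b--> {s, t}  [new]
{q, r, t} --c--> {q, r, s, t}  [new]
{q, r} --a--> {p, q, s}  [seen]
{q, r} --b--> {t}  [new]
{q, r} --c--> {q, r}  [seen]
{r, s, t} --a--> {p, q, r, s}  [new]
{r, s, t} --b--> {r, s, t}  [seen]
{r, s, t} --c--> {p, q, r, s, t}  [new]
{p, r, s} --a--> {p, q, r, s}  [seen]
{p, r, s} --b--> {q, r, s, t}  [seen]
{p, r, s} --c--> {p, q, r, s}  [seen]
{p, q, s} --a--> {q, r, s}  [new]
{p, q, s} --b--> {q, r, s, t}  [seen]
{p, q, s} --c--> {p, q, r, s}  [seen]
{s, t} --a--> {q, r, s}  [seen]
{s, t} --b--> {r, s, t}  [seen]
{s, t} --c--> {p, r, s, t}  [new]
{q, r, s, t} --a--> {p, q, r, s}  [seen]
{q, r, s, t} --b--> {r, s, t}  [seen]
{q, r, s, t} --c--> {p, q, r, s, t}  [seen]
{t} --a--> {s}  [seen]
{t} --b--> {s}  [seen]
{t} --c--> {s, t}  [seen]
{p, q, r, s} --a--> {p, q, r, s}  [seen]
{p, q, r, s} --b--> {q, r, s, t}  [seen]
{p, q, r, s} --c--> {p, q, r, s}  [seen]
{p, q, r, s, t} --a--> {p, q, r, s}  [seen]
{p, q, r, s, t} --b--> {q, r, s, t}  [seen]
{p, q, r, s, t} --c--> {p, q, r, s, t}  [seen]
{q, r, s} --a--> {p, q, r, s}  [seen]
{q, r, s} --b--> {r, s, t}  [seen]
{q, r, s} --c--> {p, q, r, s}  [seen]
{p, r, s, t} --a--> {p, q, r, s}  [seen]
{p, r, s, t} --b--> {q, r, s, t}  [seen]
{p, r, s, t} --c--> {p, q, r, s, t}  [seen]
Reachable DFA states: {p}, {s}, {q, r, t}, {q, r}, {r, s, t}, {p, r, s}, {p, q, s}, {s, t}, {q, r, s, t}, {t}, {p, q, r, s}, {p, q, r, s, t}, {q, r, s}, {p, r, s, t}.

14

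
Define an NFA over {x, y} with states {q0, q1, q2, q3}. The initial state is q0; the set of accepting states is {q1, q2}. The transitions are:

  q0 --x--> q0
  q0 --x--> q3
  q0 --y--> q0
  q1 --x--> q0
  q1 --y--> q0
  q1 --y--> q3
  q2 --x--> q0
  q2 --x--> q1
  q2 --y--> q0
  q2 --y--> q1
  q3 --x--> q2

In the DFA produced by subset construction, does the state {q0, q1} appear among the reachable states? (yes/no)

Start state of the DFA: {q0}.
{q0} --x--> {q0, q3}  [new]
{q0} --y--> {q0}  [seen]
{q0, q3} --x--> {q0, q2, q3}  [new]
{q0, q3} --y--> {q0}  [seen]
{q0, q2, q3} --x--> {q0, q1, q2, q3}  [new]
{q0, q2, q3} --y--> {q0, q1}  [new]
{q0, q1, q2, q3} --x--> {q0, q1, q2, q3}  [seen]
{q0, q1, q2, q3} --y--> {q0, q1, q3}  [new]
{q0, q1} --x--> {q0, q3}  [seen]
{q0, q1} --y--> {q0, q3}  [seen]
{q0, q1, q3} --x--> {q0, q2, q3}  [seen]
{q0, q1, q3} --y--> {q0, q3}  [seen]
Reachable DFA states: {q0}, {q0, q3}, {q0, q2, q3}, {q0, q1, q2, q3}, {q0, q1}, {q0, q1, q3}.
{q0, q1} is among them.

yes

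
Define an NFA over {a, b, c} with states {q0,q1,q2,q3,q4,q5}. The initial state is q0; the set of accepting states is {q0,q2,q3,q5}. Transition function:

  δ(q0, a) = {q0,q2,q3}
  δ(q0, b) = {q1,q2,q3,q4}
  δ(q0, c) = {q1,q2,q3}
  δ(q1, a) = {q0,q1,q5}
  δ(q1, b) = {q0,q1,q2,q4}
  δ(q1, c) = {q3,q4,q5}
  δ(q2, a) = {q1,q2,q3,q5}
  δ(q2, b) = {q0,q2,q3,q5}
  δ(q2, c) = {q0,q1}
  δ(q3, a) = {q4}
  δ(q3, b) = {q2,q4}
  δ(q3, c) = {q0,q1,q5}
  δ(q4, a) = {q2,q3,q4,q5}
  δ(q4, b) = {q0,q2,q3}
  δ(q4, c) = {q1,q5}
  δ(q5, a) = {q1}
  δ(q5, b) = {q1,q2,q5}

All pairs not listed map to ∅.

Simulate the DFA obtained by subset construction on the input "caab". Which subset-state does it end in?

Start: {q0}.
δ(q0,c) = {q1,q2,q3}.
Union: {q1,q2,q3}.
After c: {q1,q2,q3}.
δ(q1,a) = {q0,q1,q5}; δ(q2,a) = {q1,q2,q3,q5}; δ(q3,a) = {q4}.
Union: {q0,q1,q2,q3,q4,q5}.
After a: {q0,q1,q2,q3,q4,q5}.
δ(q0,a) = {q0,q2,q3}; δ(q1,a) = {q0,q1,q5}; δ(q2,a) = {q1,q2,q3,q5}; δ(q3,a) = {q4}; δ(q4,a) = {q2,q3,q4,q5}; δ(q5,a) = {q1}.
Union: {q0,q1,q2,q3,q4,q5}.
After a: {q0,q1,q2,q3,q4,q5}.
δ(q0,b) = {q1,q2,q3,q4}; δ(q1,b) = {q0,q1,q2,q4}; δ(q2,b) = {q0,q2,q3,q5}; δ(q3,b) = {q2,q4}; δ(q4,b) = {q0,q2,q3}; δ(q5,b) = {q1,q2,q5}.
Union: {q0,q1,q2,q3,q4,q5}.
After b: {q0,q1,q2,q3,q4,q5}.

{q0,q1,q2,q3,q4,q5}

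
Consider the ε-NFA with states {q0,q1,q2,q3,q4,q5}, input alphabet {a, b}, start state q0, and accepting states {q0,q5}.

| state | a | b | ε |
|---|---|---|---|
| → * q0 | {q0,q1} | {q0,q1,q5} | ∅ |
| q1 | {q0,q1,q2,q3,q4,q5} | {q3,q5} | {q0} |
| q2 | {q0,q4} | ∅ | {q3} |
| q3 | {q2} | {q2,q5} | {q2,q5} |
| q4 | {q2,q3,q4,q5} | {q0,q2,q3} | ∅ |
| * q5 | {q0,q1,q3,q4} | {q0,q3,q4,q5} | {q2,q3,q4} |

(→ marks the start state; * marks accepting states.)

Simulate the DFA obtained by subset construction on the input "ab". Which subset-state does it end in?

Start: {q0}.
δ(q0,a) = {q0,q1}.
Union: {q0,q1}.
After a: {q0,q1}.
δ(q0,b) = {q0,q1,q5}; δ(q1,b) = {q3,q5}.
Union: {q0,q1,q3,q5}.
ε-closure gives {q0,q1,q2,q3,q4,q5}.
After b: {q0,q1,q2,q3,q4,q5}.

{q0,q1,q2,q3,q4,q5}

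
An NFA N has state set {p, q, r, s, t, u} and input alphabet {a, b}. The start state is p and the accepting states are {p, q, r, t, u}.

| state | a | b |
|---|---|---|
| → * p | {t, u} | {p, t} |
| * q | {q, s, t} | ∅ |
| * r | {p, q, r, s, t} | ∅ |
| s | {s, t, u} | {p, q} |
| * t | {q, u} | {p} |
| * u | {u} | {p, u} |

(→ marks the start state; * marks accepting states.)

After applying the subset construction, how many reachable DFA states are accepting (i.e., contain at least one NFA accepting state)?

Start state of the DFA: {p}.
{p} --a--> {t, u}  [new]
{p} --b--> {p, t}  [new]
{t, u} --a--> {q, u}  [new]
{t, u} --b--> {p, u}  [new]
{p, t} --a--> {q, t, u}  [new]
{p, t} --b--> {p, t}  [seen]
{q, u} --a--> {q, s, t, u}  [new]
{q, u} --b--> {p, u}  [seen]
{p, u} --a--> {t, u}  [seen]
{p, u} --b--> {p, t, u}  [new]
{q, t, u} --a--> {q, s, t, u}  [seen]
{q, t, u} --b--> {p, u}  [seen]
{q, s, t, u} --a--> {q, s, t, u}  [seen]
{q, s, t, u} --b--> {p, q, u}  [new]
{p, t, u} --a--> {q, t, u}  [seen]
{p, t, u} --b--> {p, t, u}  [seen]
{p, q, u} --a--> {q, s, t, u}  [seen]
{p, q, u} --b--> {p, t, u}  [seen]
Reachable DFA states: {p}, {t, u}, {p, t}, {q, u}, {p, u}, {q, t, u}, {q, s, t, u}, {p, t, u}, {p, q, u}.
Accepting DFA states (contain an NFA accepting state): {p}, {t, u}, {p, t}, {q, u}, {p, u}, {q, t, u}, {q, s, t, u}, {p, t, u}, {p, q, u}.

9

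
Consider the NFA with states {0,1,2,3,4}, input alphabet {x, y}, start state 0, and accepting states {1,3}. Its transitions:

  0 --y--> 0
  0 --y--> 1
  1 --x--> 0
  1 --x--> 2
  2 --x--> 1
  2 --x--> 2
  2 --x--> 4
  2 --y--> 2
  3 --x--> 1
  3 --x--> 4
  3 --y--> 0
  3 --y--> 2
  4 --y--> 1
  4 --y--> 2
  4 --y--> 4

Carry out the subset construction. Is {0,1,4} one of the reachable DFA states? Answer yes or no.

Start state of the DFA: {0}.
{0} --x--> ∅  [new]
{0} --y--> {0,1}  [new]
∅ --x--> ∅  [seen]
∅ --y--> ∅  [seen]
{0,1} --x--> {0,2}  [new]
{0,1} --y--> {0,1}  [seen]
{0,2} --x--> {1,2,4}  [new]
{0,2} --y--> {0,1,2}  [new]
{1,2,4} --x--> {0,1,2,4}  [new]
{1,2,4} --y--> {1,2,4}  [seen]
{0,1,2} --x--> {0,1,2,4}  [seen]
{0,1,2} --y--> {0,1,2}  [seen]
{0,1,2,4} --x--> {0,1,2,4}  [seen]
{0,1,2,4} --y--> {0,1,2,4}  [seen]
Reachable DFA states: {0}, ∅, {0,1}, {0,2}, {1,2,4}, {0,1,2}, {0,1,2,4}.
{0,1,4} is not among them.

no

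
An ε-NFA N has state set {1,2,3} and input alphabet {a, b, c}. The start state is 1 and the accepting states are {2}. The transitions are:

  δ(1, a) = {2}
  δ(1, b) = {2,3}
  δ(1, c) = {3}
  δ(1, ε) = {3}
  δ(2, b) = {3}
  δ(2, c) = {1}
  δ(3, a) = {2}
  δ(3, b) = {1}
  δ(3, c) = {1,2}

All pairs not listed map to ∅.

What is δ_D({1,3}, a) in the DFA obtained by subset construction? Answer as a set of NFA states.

{2}

δ(1,a) = {2}; δ(3,a) = {2}.
Union: {2}.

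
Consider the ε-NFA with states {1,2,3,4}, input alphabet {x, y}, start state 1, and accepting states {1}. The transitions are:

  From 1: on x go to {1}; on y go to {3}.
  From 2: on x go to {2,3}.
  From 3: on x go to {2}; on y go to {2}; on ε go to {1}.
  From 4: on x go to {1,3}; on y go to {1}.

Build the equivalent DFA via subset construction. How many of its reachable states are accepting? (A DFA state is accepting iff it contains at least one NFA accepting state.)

4

Start state of the DFA: {1} (ε-closure of the NFA start).
{1} --x--> {1}  [seen]
{1} --y--> {1,3}  [new]
{1,3} --x--> {1,2}  [new]
{1,3} --y--> {1,2,3}  [new]
{1,2} --x--> {1,2,3}  [seen]
{1,2} --y--> {1,3}  [seen]
{1,2,3} --x--> {1,2,3}  [seen]
{1,2,3} --y--> {1,2,3}  [seen]
Reachable DFA states: {1}, {1,3}, {1,2}, {1,2,3}.
Accepting DFA states (contain an NFA accepting state): {1}, {1,3}, {1,2}, {1,2,3}.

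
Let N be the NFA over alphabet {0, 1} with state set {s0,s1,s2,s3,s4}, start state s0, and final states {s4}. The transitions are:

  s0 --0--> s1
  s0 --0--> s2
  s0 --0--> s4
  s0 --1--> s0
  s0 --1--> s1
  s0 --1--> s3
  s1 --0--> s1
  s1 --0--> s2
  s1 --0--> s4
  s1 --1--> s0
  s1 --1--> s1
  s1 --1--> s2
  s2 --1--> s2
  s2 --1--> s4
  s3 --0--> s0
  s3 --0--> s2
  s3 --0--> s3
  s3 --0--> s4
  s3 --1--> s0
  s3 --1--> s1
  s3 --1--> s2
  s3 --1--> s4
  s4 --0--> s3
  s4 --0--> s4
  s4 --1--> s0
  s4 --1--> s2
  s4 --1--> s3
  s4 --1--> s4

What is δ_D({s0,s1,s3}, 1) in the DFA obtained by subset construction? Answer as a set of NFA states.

{s0,s1,s2,s3,s4}

δ(s0,1) = {s0,s1,s3}; δ(s1,1) = {s0,s1,s2}; δ(s3,1) = {s0,s1,s2,s4}.
Union: {s0,s1,s2,s3,s4}.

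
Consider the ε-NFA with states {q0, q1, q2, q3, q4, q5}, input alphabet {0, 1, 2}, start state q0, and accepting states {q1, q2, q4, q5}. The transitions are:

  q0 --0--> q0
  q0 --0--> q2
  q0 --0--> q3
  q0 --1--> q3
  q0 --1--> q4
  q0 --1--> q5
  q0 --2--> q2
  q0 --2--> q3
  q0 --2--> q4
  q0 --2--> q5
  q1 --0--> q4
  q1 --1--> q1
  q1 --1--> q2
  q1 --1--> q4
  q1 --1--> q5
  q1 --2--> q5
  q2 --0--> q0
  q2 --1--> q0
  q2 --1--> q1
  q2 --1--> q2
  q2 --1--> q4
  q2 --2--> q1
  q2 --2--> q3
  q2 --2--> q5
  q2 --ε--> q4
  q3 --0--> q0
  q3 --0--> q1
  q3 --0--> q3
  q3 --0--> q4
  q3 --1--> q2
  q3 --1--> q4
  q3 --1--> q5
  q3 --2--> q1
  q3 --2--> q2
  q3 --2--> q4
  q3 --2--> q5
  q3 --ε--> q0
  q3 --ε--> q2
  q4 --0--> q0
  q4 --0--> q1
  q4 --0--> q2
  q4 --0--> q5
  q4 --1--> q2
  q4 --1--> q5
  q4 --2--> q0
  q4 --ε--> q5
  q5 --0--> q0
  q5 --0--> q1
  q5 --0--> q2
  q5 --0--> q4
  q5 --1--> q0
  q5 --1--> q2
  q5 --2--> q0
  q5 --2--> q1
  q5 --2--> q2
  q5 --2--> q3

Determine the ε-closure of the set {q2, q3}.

Begin with {q2, q3}.
q2 →ε {q4}; add q4.
q4 →ε {q5}; add q5.
q3 →ε {q0, q2}; add q0.
ε-closure = {q0, q2, q3, q4, q5}.

{q0, q2, q3, q4, q5}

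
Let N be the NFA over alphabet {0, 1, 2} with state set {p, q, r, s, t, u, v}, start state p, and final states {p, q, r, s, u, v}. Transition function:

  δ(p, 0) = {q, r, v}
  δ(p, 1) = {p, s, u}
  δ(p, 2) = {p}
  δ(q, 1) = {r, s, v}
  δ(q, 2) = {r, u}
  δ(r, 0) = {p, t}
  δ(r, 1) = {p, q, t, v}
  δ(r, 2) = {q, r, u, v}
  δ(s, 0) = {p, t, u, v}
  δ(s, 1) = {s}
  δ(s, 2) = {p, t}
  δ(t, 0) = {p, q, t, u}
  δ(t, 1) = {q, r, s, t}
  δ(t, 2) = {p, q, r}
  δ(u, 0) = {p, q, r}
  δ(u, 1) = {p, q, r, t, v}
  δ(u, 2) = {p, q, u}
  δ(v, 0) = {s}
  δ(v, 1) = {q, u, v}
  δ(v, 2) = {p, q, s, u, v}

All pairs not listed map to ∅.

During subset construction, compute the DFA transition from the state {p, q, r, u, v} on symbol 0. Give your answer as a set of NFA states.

δ(p,0) = {q, r, v}; δ(q,0) = ∅; δ(r,0) = {p, t}; δ(u,0) = {p, q, r}; δ(v,0) = {s}.
Union: {p, q, r, s, t, v}.

{p, q, r, s, t, v}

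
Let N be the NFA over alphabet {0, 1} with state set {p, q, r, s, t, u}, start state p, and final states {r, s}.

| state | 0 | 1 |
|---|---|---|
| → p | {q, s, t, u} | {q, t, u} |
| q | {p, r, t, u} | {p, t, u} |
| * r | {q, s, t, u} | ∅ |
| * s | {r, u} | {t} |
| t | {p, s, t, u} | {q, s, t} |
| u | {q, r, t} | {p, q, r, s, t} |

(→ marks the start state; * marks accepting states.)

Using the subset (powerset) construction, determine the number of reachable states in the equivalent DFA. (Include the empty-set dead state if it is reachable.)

Start state of the DFA: {p}.
{p} --0--> {q, s, t, u}  [new]
{p} --1--> {q, t, u}  [new]
{q, s, t, u} --0--> {p, q, r, s, t, u}  [new]
{q, s, t, u} --1--> {p, q, r, s, t, u}  [seen]
{q, t, u} --0--> {p, q, r, s, t, u}  [seen]
{q, t, u} --1--> {p, q, r, s, t, u}  [seen]
{p, q, r, s, t, u} --0--> {p, q, r, s, t, u}  [seen]
{p, q, r, s, t, u} --1--> {p, q, r, s, t, u}  [seen]
Reachable DFA states: {p}, {q, s, t, u}, {q, t, u}, {p, q, r, s, t, u}.

4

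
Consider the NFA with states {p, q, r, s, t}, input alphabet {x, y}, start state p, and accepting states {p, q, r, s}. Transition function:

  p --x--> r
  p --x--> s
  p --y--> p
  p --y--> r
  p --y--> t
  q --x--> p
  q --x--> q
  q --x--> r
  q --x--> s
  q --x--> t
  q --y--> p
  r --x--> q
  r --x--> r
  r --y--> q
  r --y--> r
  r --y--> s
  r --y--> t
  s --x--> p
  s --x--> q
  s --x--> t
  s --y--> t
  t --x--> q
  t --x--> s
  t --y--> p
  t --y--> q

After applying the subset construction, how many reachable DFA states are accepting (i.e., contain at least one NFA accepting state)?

7

Start state of the DFA: {p}.
{p} --x--> {r, s}  [new]
{p} --y--> {p, r, t}  [new]
{r, s} --x--> {p, q, r, t}  [new]
{r, s} --y--> {q, r, s, t}  [new]
{p, r, t} --x--> {q, r, s}  [new]
{p, r, t} --y--> {p, q, r, s, t}  [new]
{p, q, r, t} --x--> {p, q, r, s, t}  [seen]
{p, q, r, t} --y--> {p, q, r, s, t}  [seen]
{q, r, s, t} --x--> {p, q, r, s, t}  [seen]
{q, r, s, t} --y--> {p, q, r, s, t}  [seen]
{q, r, s} --x--> {p, q, r, s, t}  [seen]
{q, r, s} --y--> {p, q, r, s, t}  [seen]
{p, q, r, s, t} --x--> {p, q, r, s, t}  [seen]
{p, q, r, s, t} --y--> {p, q, r, s, t}  [seen]
Reachable DFA states: {p}, {r, s}, {p, r, t}, {p, q, r, t}, {q, r, s, t}, {q, r, s}, {p, q, r, s, t}.
Accepting DFA states (contain an NFA accepting state): {p}, {r, s}, {p, r, t}, {p, q, r, t}, {q, r, s, t}, {q, r, s}, {p, q, r, s, t}.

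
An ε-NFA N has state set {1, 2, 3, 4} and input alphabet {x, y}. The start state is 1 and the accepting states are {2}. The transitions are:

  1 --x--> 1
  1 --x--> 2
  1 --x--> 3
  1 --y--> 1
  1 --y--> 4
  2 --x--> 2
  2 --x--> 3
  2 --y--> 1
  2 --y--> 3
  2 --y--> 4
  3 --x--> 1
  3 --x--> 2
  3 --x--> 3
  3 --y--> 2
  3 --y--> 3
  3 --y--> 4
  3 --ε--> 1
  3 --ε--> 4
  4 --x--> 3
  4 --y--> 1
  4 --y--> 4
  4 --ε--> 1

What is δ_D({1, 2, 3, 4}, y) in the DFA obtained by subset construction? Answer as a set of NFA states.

δ(1,y) = {1, 4}; δ(2,y) = {1, 3, 4}; δ(3,y) = {2, 3, 4}; δ(4,y) = {1, 4}.
Union: {1, 2, 3, 4}.

{1, 2, 3, 4}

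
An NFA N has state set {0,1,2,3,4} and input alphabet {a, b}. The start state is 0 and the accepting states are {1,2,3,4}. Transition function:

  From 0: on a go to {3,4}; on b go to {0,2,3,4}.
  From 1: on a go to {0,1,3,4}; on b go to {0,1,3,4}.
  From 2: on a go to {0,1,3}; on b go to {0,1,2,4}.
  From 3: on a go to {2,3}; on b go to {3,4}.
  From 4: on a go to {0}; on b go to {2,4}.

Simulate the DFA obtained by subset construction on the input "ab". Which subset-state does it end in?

Start: {0}.
δ(0,a) = {3,4}.
Union: {3,4}.
After a: {3,4}.
δ(3,b) = {3,4}; δ(4,b) = {2,4}.
Union: {2,3,4}.
After b: {2,3,4}.

{2,3,4}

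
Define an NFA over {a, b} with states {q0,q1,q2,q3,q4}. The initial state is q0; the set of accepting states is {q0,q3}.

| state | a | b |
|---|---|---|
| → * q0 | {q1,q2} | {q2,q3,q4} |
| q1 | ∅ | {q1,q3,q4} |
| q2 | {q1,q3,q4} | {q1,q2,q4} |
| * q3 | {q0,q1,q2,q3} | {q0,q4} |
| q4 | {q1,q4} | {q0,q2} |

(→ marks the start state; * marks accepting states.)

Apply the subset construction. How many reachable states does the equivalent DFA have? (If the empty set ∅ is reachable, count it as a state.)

7

Start state of the DFA: {q0}.
{q0} --a--> {q1,q2}  [new]
{q0} --b--> {q2,q3,q4}  [new]
{q1,q2} --a--> {q1,q3,q4}  [new]
{q1,q2} --b--> {q1,q2,q3,q4}  [new]
{q2,q3,q4} --a--> {q0,q1,q2,q3,q4}  [new]
{q2,q3,q4} --b--> {q0,q1,q2,q4}  [new]
{q1,q3,q4} --a--> {q0,q1,q2,q3,q4}  [seen]
{q1,q3,q4} --b--> {q0,q1,q2,q3,q4}  [seen]
{q1,q2,q3,q4} --a--> {q0,q1,q2,q3,q4}  [seen]
{q1,q2,q3,q4} --b--> {q0,q1,q2,q3,q4}  [seen]
{q0,q1,q2,q3,q4} --a--> {q0,q1,q2,q3,q4}  [seen]
{q0,q1,q2,q3,q4} --b--> {q0,q1,q2,q3,q4}  [seen]
{q0,q1,q2,q4} --a--> {q1,q2,q3,q4}  [seen]
{q0,q1,q2,q4} --b--> {q0,q1,q2,q3,q4}  [seen]
Reachable DFA states: {q0}, {q1,q2}, {q2,q3,q4}, {q1,q3,q4}, {q1,q2,q3,q4}, {q0,q1,q2,q3,q4}, {q0,q1,q2,q4}.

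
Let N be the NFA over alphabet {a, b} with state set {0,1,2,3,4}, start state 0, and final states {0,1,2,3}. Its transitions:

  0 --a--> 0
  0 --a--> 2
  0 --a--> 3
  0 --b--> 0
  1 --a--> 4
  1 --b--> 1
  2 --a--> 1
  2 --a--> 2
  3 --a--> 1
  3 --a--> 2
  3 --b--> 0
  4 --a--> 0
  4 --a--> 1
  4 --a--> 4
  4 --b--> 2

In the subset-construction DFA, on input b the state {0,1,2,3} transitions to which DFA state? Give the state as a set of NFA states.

{0,1}

δ(0,b) = {0}; δ(1,b) = {1}; δ(2,b) = ∅; δ(3,b) = {0}.
Union: {0,1}.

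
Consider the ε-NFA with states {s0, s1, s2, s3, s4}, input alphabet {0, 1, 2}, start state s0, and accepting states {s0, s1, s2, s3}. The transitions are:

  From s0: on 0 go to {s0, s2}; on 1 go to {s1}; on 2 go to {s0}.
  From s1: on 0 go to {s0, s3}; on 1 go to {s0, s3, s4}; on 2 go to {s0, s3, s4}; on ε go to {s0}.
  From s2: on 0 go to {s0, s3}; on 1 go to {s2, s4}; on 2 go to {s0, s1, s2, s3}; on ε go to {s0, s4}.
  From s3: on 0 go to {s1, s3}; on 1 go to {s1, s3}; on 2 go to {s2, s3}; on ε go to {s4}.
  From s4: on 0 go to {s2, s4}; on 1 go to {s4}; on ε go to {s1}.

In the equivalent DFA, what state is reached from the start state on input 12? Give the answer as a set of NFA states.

{s0, s1, s3, s4}

Start: {s0}.
δ(s0,1) = {s1}.
Union: {s1}.
ε-closure gives {s0, s1}.
After 1: {s0, s1}.
δ(s0,2) = {s0}; δ(s1,2) = {s0, s3, s4}.
Union: {s0, s3, s4}.
ε-closure gives {s0, s1, s3, s4}.
After 2: {s0, s1, s3, s4}.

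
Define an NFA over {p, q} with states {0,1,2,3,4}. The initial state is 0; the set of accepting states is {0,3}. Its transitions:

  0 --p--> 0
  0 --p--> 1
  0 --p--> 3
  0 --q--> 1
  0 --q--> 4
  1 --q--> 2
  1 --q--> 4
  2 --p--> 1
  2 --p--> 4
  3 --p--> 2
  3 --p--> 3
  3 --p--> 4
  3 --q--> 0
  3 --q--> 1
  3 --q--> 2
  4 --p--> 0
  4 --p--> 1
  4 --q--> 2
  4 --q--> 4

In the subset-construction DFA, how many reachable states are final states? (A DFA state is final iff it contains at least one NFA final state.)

7

Start state of the DFA: {0}.
{0} --p--> {0,1,3}  [new]
{0} --q--> {1,4}  [new]
{0,1,3} --p--> {0,1,2,3,4}  [new]
{0,1,3} --q--> {0,1,2,4}  [new]
{1,4} --p--> {0,1}  [new]
{1,4} --q--> {2,4}  [new]
{0,1,2,3,4} --p--> {0,1,2,3,4}  [seen]
{0,1,2,3,4} --q--> {0,1,2,4}  [seen]
{0,1,2,4} --p--> {0,1,3,4}  [new]
{0,1,2,4} --q--> {1,2,4}  [new]
{0,1} --p--> {0,1,3}  [seen]
{0,1} --q--> {1,2,4}  [seen]
{2,4} --p--> {0,1,4}  [new]
{2,4} --q--> {2,4}  [seen]
{0,1,3,4} --p--> {0,1,2,3,4}  [seen]
{0,1,3,4} --q--> {0,1,2,4}  [seen]
{1,2,4} --p--> {0,1,4}  [seen]
{1,2,4} --q--> {2,4}  [seen]
{0,1,4} --p--> {0,1,3}  [seen]
{0,1,4} --q--> {1,2,4}  [seen]
Reachable DFA states: {0}, {0,1,3}, {1,4}, {0,1,2,3,4}, {0,1,2,4}, {0,1}, {2,4}, {0,1,3,4}, {1,2,4}, {0,1,4}.
Accepting DFA states (contain an NFA accepting state): {0}, {0,1,3}, {0,1,2,3,4}, {0,1,2,4}, {0,1}, {0,1,3,4}, {0,1,4}.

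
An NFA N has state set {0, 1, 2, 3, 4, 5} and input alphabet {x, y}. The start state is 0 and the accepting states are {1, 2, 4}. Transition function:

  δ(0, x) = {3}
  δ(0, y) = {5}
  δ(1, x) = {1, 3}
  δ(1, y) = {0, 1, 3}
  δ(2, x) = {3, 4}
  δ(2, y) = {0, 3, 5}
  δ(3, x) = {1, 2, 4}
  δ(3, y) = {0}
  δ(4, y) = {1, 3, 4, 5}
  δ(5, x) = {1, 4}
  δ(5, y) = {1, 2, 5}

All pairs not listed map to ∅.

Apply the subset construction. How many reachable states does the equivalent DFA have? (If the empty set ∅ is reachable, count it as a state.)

Start state of the DFA: {0}.
{0} --x--> {3}  [new]
{0} --y--> {5}  [new]
{3} --x--> {1, 2, 4}  [new]
{3} --y--> {0}  [seen]
{5} --x--> {1, 4}  [new]
{5} --y--> {1, 2, 5}  [new]
{1, 2, 4} --x--> {1, 3, 4}  [new]
{1, 2, 4} --y--> {0, 1, 3, 4, 5}  [new]
{1, 4} --x--> {1, 3}  [new]
{1, 4} --y--> {0, 1, 3, 4, 5}  [seen]
{1, 2, 5} --x--> {1, 3, 4}  [seen]
{1, 2, 5} --y--> {0, 1, 2, 3, 5}  [new]
{1, 3, 4} --x--> {1, 2, 3, 4}  [new]
{1, 3, 4} --y--> {0, 1, 3, 4, 5}  [seen]
{0, 1, 3, 4, 5} --x--> {1, 2, 3, 4}  [seen]
{0, 1, 3, 4, 5} --y--> {0, 1, 2, 3, 4, 5}  [new]
{1, 3} --x--> {1, 2, 3, 4}  [seen]
{1, 3} --y--> {0, 1, 3}  [new]
{0, 1, 2, 3, 5} --x--> {1, 2, 3, 4}  [seen]
{0, 1, 2, 3, 5} --y--> {0, 1, 2, 3, 5}  [seen]
{1, 2, 3, 4} --x--> {1, 2, 3, 4}  [seen]
{1, 2, 3, 4} --y--> {0, 1, 3, 4, 5}  [seen]
{0, 1, 2, 3, 4, 5} --x--> {1, 2, 3, 4}  [seen]
{0, 1, 2, 3, 4, 5} --y--> {0, 1, 2, 3, 4, 5}  [seen]
{0, 1, 3} --x--> {1, 2, 3, 4}  [seen]
{0, 1, 3} --y--> {0, 1, 3, 5}  [new]
{0, 1, 3, 5} --x--> {1, 2, 3, 4}  [seen]
{0, 1, 3, 5} --y--> {0, 1, 2, 3, 5}  [seen]
Reachable DFA states: {0}, {3}, {5}, {1, 2, 4}, {1, 4}, {1, 2, 5}, {1, 3, 4}, {0, 1, 3, 4, 5}, {1, 3}, {0, 1, 2, 3, 5}, {1, 2, 3, 4}, {0, 1, 2, 3, 4, 5}, {0, 1, 3}, {0, 1, 3, 5}.

14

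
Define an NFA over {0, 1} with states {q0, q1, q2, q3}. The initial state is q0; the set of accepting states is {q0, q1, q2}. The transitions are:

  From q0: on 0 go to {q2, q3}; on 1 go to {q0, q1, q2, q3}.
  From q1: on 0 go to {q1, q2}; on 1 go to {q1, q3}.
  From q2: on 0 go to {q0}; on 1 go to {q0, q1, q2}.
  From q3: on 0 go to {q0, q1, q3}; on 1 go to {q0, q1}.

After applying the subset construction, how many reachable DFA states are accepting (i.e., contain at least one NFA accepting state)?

Start state of the DFA: {q0}.
{q0} --0--> {q2, q3}  [new]
{q0} --1--> {q0, q1, q2, q3}  [new]
{q2, q3} --0--> {q0, q1, q3}  [new]
{q2, q3} --1--> {q0, q1, q2}  [new]
{q0, q1, q2, q3} --0--> {q0, q1, q2, q3}  [seen]
{q0, q1, q2, q3} --1--> {q0, q1, q2, q3}  [seen]
{q0, q1, q3} --0--> {q0, q1, q2, q3}  [seen]
{q0, q1, q3} --1--> {q0, q1, q2, q3}  [seen]
{q0, q1, q2} --0--> {q0, q1, q2, q3}  [seen]
{q0, q1, q2} --1--> {q0, q1, q2, q3}  [seen]
Reachable DFA states: {q0}, {q2, q3}, {q0, q1, q2, q3}, {q0, q1, q3}, {q0, q1, q2}.
Accepting DFA states (contain an NFA accepting state): {q0}, {q2, q3}, {q0, q1, q2, q3}, {q0, q1, q3}, {q0, q1, q2}.

5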